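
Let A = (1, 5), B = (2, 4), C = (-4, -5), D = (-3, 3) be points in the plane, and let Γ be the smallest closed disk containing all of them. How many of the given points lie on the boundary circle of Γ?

2

The farthest pair is A–C with squared distance 125. The circle on this segment as diameter has centre (-1.5, 0) and r² = 125/4 = 31.25.
Check B: distance² to centre = 28.25 ≤ 31.25, so it lies inside.
All remaining points lie in this disk, and no smaller disk contains both endpoints, so this is the minimum enclosing circle.
The points at distance exactly r from the centre are A, C — 2 points.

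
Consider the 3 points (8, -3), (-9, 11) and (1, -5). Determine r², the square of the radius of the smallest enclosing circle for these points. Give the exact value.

121.25

Call the three points A, B, C in the order given.
Side lengths²: AB² = 485, AC² = 53, BC² = 356.
Since AB² = 485 ≥ 356 + 53 = 409, the angle opposite AB is not acute, so the smallest enclosing circle has AB as diameter.
Centre = midpoint of AB = (-0.5, 4), r² = 485/4 = 121.25.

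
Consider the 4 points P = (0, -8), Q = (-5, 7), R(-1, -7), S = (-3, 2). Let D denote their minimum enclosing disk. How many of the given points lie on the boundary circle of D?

2

A smallest enclosing disk is always determined by at most three of the input points on its boundary.
The farthest pair is P–Q with squared distance 250. The circle on this segment as diameter has centre (-2.5, -0.5) and r² = 250/4 = 62.5.
Check R: distance² to centre = 44.5 ≤ 62.5, so it lies inside.
All remaining points lie in this disk, and no smaller disk contains both endpoints, so this is the minimum enclosing circle.
The points at distance exactly r from the centre are P, Q — 2 points.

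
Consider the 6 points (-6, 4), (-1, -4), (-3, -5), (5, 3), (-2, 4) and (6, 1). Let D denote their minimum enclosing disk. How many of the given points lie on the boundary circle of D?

3

The minimum enclosing circle of a finite set is fixed by two of the points (as a diameter) or three (as a circumcircle).
The minimum enclosing circle is determined by three boundary points: (-6, 4), (-3, -5), (6, 1).
Their circumcentre is (-9/22, 19/22) with r² = 9945/242.
The farthest remaining point (5, 3) is at distance² 8185/242 ≤ 9945/242.
The points at distance exactly r from the centre are (-6, 4), (-3, -5), (6, 1) — 3 points.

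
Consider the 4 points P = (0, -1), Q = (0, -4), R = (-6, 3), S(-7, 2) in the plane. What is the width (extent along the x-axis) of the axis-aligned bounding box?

7

max x = 0, min x = -7, so width = 7.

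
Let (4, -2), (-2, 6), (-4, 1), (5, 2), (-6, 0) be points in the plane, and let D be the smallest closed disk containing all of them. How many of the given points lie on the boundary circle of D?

A smallest enclosing disk is always determined by at most three of the input points on its boundary.
The farthest pair is (5, 2)–(-6, 0) with squared distance 125. The circle on this segment as diameter has centre (-0.5, 1) and r² = 125/4 = 31.25.
Check (4, -2): distance² to centre = 29.25 ≤ 31.25, so it lies inside.
All remaining points lie in this disk, and no smaller disk contains both endpoints, so this is the minimum enclosing circle.
The points at distance exactly r from the centre are (5, 2), (-6, 0) — 2 points.

2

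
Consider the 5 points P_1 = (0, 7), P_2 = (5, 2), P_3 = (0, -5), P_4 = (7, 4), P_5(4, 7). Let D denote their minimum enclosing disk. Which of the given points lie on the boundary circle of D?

P_1, P_3, P_5

A smallest enclosing disk is always determined by at most three of the input points on its boundary.
The farthest pair is P_3–P_5 with squared distance 160. The circle on this segment as diameter has centre (2, 1) and r² = 160/4 = 40.
Check P_1: distance² to centre = 40 ≤ 40, so it lies inside.
All remaining points lie in this disk, and no smaller disk contains both endpoints, so this is the minimum enclosing circle.
The points at distance exactly r from the centre are P_1, P_3, P_5 — 3 points.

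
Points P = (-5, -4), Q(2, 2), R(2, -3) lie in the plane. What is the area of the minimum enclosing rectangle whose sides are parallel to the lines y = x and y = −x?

39

In coordinates u = x + y, v = x − y the rectangle is axis-aligned; the map (x,y)→(u,v) scales areas by 2.
u-values: -9, 4, -1; range = 4 − (-9) = 13.
v-values: -1, 0, 5; range = 5 − (-1) = 6.
Area = (13 × 6) / 2 = 39.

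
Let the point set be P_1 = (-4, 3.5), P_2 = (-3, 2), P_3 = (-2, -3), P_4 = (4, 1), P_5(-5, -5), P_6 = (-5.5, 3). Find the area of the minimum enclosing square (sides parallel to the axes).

90.25

The bounding box has width 9.5 and height 8.5.
An axis-aligned square enclosing the set must have side ≥ max(width, height).
So the minimum side is max(9.5, 8.5) = 9.5.
Area = 9.5² = 90.25.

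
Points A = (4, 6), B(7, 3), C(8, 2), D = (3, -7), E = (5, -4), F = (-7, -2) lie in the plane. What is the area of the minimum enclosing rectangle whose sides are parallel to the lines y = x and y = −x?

142.5

In coordinates u = x + y, v = x − y the rectangle is axis-aligned; the map (x,y)→(u,v) scales areas by 2.
u-values: 10, 10, 10, -4, 1, -9; range = 10 − (-9) = 19.
v-values: -2, 4, 6, 10, 9, -5; range = 10 − (-5) = 15.
Area = (19 × 15) / 2 = 142.5.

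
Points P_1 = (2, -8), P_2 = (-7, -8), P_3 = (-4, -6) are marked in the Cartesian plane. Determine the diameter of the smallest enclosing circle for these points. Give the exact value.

Side lengths²: P_1P_2² = 81, P_1P_3² = 40, P_2P_3² = 13.
Since P_1P_2² = 81 ≥ 40 + 13 = 53, the angle opposite P_1P_2 is not acute, so the smallest enclosing circle has P_1P_2 as diameter.
Centre = midpoint of P_1P_2 = (-2.5, -8), r² = 81/4 = 20.25.
Diameter = 2r = 2√(20.25) = 9.

9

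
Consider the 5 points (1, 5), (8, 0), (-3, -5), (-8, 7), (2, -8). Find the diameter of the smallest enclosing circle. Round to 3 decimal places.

The minimum enclosing circle is determined by three boundary points: (8, 0), (-8, 7), (2, -8).
Their circumcentre is (-21/17, 23/34) with r² = 99125/1156.
The farthest remaining point (-3, -5) is at distance² 40849/1156 ≤ 99125/1156.
Diameter = 2r = 2√(99125/1156) ≈ 18.520.

18.520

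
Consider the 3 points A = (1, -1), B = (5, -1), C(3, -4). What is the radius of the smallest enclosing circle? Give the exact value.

13/6

Side lengths²: AB² = 16, AC² = 13, BC² = 13.
Since AB² = 16 < 13 + 13 = 26, the triangle is acute, so the smallest enclosing circle is the circumcircle.
Circumcentre = (3, -11/6), r² = 169/36.
r = √(169/36) = 13/6.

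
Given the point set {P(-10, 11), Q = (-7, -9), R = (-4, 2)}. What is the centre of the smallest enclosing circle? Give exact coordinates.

Side lengths²: PQ² = 409, PR² = 117, QR² = 130.
Since PQ² = 409 ≥ 130 + 117 = 247, the angle opposite PQ is not acute, so the smallest enclosing circle has PQ as diameter.
Centre = midpoint of PQ = (-8.5, 1), r² = 409/4 = 102.25.
Centre = (-8.5, 1).

(-8.5, 1)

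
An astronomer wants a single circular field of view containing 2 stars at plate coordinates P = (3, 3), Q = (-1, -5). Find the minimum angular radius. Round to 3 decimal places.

4.472

The smallest circle enclosing two points has them as diameter endpoints.
Centre = midpoint = (1, -1); r² = |PQ|²/4 = 80/4 = 20.
r = √20 ≈ 4.472.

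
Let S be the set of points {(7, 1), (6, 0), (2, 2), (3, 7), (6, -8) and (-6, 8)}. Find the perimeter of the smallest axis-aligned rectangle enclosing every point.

Width = max x − min x = 7 − (-6) = 13.
Height = max y − min y = 8 − (-8) = 16.
Perimeter = 2(13 + 16) = 58.

58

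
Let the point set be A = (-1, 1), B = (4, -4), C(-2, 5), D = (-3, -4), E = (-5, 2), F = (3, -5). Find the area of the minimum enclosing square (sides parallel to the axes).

100

The bounding box has width 9 and height 10.
An axis-aligned square enclosing the set must have side ≥ max(width, height).
So the minimum side is max(9, 10) = 10.
Area = 10² = 100.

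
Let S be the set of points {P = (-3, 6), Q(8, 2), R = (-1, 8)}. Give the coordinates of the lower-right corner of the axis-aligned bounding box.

x-range [-3, 8], y-range [2, 8].
The lower-right corner is (8, 2).

(8, 2)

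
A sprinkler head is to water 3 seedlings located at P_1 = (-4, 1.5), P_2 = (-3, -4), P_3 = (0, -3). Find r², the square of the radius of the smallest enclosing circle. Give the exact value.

Side lengths²: P_1P_2² = 31.25, P_1P_3² = 36.25, P_2P_3² = 10.
Since P_1P_3² = 36.25 < 31.25 + 10 = 41.25, the triangle is acute, so the smallest enclosing circle is the circumcircle.
Circumcentre = (-65/28, -29/28), r² = 3625/392.

3625/392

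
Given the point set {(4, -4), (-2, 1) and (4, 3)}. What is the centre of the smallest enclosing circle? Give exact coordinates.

(11/6, -0.5)

Call the three points A, B, C in the order given.
Side lengths²: AB² = 61, AC² = 49, BC² = 40.
Since AB² = 61 < 49 + 40 = 89, the triangle is acute, so the smallest enclosing circle is the circumcircle.
Circumcentre = (11/6, -0.5), r² = 305/18.
Centre = (11/6, -0.5).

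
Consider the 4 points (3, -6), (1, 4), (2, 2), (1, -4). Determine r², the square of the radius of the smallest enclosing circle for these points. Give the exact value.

The minimum enclosing circle of a finite set is fixed by two of the points (as a diameter) or three (as a circumcircle).
The farthest pair is (3, -6)–(1, 4) with squared distance 104. The circle on this segment as diameter has centre (2, -1) and r² = 104/4 = 26.
Check (2, 2): distance² to centre = 9 ≤ 26, so it lies inside.
All remaining points lie in this disk, and no smaller disk contains both endpoints, so this is the minimum enclosing circle.

26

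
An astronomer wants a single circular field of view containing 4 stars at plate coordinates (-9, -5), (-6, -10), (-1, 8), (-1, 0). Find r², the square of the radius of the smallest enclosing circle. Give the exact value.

By Welzl's lemma the MEC is supported by two points (diametrically opposite) or three points (on a circumcircle).
The farthest pair is (-6, -10)–(-1, 8) with squared distance 349. The circle on this segment as diameter has centre (-3.5, -1) and r² = 349/4 = 87.25.
Check (-9, -5): distance² to centre = 46.25 ≤ 87.25, so it lies inside.
All remaining points lie in this disk, and no smaller disk contains both endpoints, so this is the minimum enclosing circle.

87.25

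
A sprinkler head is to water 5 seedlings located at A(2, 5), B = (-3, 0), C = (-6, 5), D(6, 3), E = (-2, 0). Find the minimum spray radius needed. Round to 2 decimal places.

A smallest enclosing disk is always determined by at most three of the input points on its boundary.
The farthest pair is C–D with squared distance 148. The circle on this segment as diameter has centre (0, 4) and r² = 148/4 = 37.
Check A: distance² to centre = 5 ≤ 37, so it lies inside.
All remaining points lie in this disk, and no smaller disk contains both endpoints, so this is the minimum enclosing circle.
r = √37 ≈ 6.08.

6.08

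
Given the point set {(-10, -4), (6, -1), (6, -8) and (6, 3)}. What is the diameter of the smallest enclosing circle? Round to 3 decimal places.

18.002

A smallest enclosing disk is always determined by at most three of the input points on its boundary.
The minimum enclosing circle is determined by three boundary points: (-10, -4), (6, -8), (6, 3).
Their circumcentre is (-1.125, -2.5) with r² = 81.015625.
The farthest remaining point (6, -1) is at distance² 53.015625 ≤ 81.015625.
Diameter = 2r = 2√(81.015625) ≈ 18.002.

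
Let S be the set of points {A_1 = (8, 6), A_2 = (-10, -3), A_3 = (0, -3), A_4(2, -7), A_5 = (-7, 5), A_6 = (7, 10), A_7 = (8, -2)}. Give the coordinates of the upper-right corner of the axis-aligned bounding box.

(8, 10)

x-range [-10, 8], y-range [-7, 10].
The upper-right corner is (8, 10).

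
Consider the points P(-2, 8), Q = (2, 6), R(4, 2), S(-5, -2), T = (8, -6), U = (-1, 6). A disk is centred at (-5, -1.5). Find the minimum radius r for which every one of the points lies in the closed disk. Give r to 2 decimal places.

13.76

The required radius is the distance from (-5, -1.5) to the farthest point.
Squared distances: 99.25, 105.25, 93.25, 0.25, 189.25, 72.25.
Maximum is 189.25, attained at T.
r = √(189.25) ≈ 13.76.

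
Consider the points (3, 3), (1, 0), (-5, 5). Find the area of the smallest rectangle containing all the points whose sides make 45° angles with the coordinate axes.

In coordinates u = x + y, v = x − y the rectangle is axis-aligned; the map (x,y)→(u,v) scales areas by 2.
u-values: 6, 1, 0; range = 6 − 0 = 6.
v-values: 0, 1, -10; range = 1 − (-10) = 11.
Area = (6 × 11) / 2 = 33.

33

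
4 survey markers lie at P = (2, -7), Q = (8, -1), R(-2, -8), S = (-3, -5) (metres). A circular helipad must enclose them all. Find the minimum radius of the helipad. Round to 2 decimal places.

The farthest pair is Q–R with squared distance 149. The circle on this segment as diameter has centre (3, -4.5) and r² = 149/4 = 37.25.
Check P: distance² to centre = 7.25 ≤ 37.25, so it lies inside.
All remaining points lie in this disk, and no smaller disk contains both endpoints, so this is the minimum enclosing circle.
r = √(37.25) ≈ 6.10.

6.10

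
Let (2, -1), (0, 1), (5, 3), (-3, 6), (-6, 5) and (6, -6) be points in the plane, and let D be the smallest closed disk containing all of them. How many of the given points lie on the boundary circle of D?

The farthest pair is (-6, 5)–(6, -6) with squared distance 265. The circle on this segment as diameter has centre (0, -0.5) and r² = 265/4 = 66.25.
Check (2, -1): distance² to centre = 4.25 ≤ 66.25, so it lies inside.
All remaining points lie in this disk, and no smaller disk contains both endpoints, so this is the minimum enclosing circle.
The points at distance exactly r from the centre are (-6, 5), (6, -6) — 2 points.

2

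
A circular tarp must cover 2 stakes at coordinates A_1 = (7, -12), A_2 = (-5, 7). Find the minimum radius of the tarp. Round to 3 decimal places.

11.236

The smallest circle enclosing two points has them as diameter endpoints.
Centre = midpoint = (1, -2.5); r² = |A_1A_2|²/4 = 505/4 = 126.25.
r = √(126.25) ≈ 11.236.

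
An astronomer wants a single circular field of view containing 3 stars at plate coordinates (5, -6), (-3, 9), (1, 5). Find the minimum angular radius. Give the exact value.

8.5

Call the three points A, B, C in the order given.
Side lengths²: AB² = 289, AC² = 137, BC² = 32.
Since AB² = 289 ≥ 137 + 32 = 169, the angle opposite AB is not acute, so the smallest enclosing circle has AB as diameter.
Centre = midpoint of AB = (1, 1.5), r² = 289/4 = 72.25.
r = √(72.25) = 8.5.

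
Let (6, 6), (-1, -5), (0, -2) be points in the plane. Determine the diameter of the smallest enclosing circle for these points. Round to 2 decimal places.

Call the three points A, B, C in the order given.
Side lengths²: AB² = 170, AC² = 100, BC² = 10.
Since AB² = 170 ≥ 100 + 10 = 110, the angle opposite AB is not acute, so the smallest enclosing circle has AB as diameter.
Centre = midpoint of AB = (2.5, 0.5), r² = 170/4 = 42.5.
Diameter = 2r = 2√(42.5) ≈ 13.04.

13.04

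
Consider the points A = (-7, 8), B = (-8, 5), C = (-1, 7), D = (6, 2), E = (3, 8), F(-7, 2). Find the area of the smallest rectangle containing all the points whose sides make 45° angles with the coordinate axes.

152

In coordinates u = x + y, v = x − y the rectangle is axis-aligned; the map (x,y)→(u,v) scales areas by 2.
u-values: 1, -3, 6, 8, 11, -5; range = 11 − (-5) = 16.
v-values: -15, -13, -8, 4, -5, -9; range = 4 − (-15) = 19.
Area = (16 × 19) / 2 = 152.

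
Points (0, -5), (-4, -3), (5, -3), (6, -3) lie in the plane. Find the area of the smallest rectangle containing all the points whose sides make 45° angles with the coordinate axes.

In coordinates u = x + y, v = x − y the rectangle is axis-aligned; the map (x,y)→(u,v) scales areas by 2.
u-values: -5, -7, 2, 3; range = 3 − (-7) = 10.
v-values: 5, -1, 8, 9; range = 9 − (-1) = 10.
Area = (10 × 10) / 2 = 50.

50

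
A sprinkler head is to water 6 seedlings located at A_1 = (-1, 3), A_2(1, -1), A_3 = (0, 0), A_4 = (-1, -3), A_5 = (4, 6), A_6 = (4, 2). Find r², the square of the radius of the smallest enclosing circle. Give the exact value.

26.5

The farthest pair is A_4–A_5 with squared distance 106. The circle on this segment as diameter has centre (1.5, 1.5) and r² = 106/4 = 26.5.
Check A_1: distance² to centre = 8.5 ≤ 26.5, so it lies inside.
All remaining points lie in this disk, and no smaller disk contains both endpoints, so this is the minimum enclosing circle.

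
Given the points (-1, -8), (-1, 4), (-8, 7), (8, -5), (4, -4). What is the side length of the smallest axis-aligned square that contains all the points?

The bounding box has width 16 and height 15.
An axis-aligned square enclosing the set must have side ≥ max(width, height).
So the minimum side is max(16, 15) = 16.

16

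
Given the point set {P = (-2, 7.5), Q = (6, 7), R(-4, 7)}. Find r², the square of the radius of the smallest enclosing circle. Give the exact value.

25

Side lengths²: PQ² = 64.25, PR² = 4.25, QR² = 100.
Since QR² = 100 ≥ 64.25 + 4.25 = 68.5, the angle opposite QR is not acute, so the smallest enclosing circle has QR as diameter.
Centre = midpoint of QR = (1, 7), r² = 100/4 = 25.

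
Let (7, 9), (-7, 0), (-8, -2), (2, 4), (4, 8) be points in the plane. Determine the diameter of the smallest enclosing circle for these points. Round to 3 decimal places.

The farthest pair is (7, 9)–(-8, -2) with squared distance 346. The circle on this segment as diameter has centre (-0.5, 3.5) and r² = 346/4 = 86.5.
Check (-7, 0): distance² to centre = 54.5 ≤ 86.5, so it lies inside.
All remaining points lie in this disk, and no smaller disk contains both endpoints, so this is the minimum enclosing circle.
Diameter = 2r = 2√(86.5) ≈ 18.601.

18.601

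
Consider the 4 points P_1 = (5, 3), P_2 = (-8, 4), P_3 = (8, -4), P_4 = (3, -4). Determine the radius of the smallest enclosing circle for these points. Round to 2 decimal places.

8.94

By Welzl's lemma the MEC is supported by two points (diametrically opposite) or three points (on a circumcircle).
The farthest pair is P_2–P_3 with squared distance 320. The circle on this segment as diameter has centre (0, 0) and r² = 320/4 = 80.
Check P_1: distance² to centre = 34 ≤ 80, so it lies inside.
All remaining points lie in this disk, and no smaller disk contains both endpoints, so this is the minimum enclosing circle.
r = √80 ≈ 8.94.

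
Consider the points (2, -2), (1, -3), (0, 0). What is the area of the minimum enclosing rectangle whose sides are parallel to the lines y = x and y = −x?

4

In coordinates u = x + y, v = x − y the rectangle is axis-aligned; the map (x,y)→(u,v) scales areas by 2.
u-values: 0, -2, 0; range = 0 − (-2) = 2.
v-values: 4, 4, 0; range = 4 − 0 = 4.
Area = (2 × 4) / 2 = 4.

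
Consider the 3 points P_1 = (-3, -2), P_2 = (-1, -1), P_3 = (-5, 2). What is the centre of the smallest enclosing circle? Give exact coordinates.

Side lengths²: P_1P_2² = 5, P_1P_3² = 20, P_2P_3² = 25.
Since P_2P_3² = 25 ≥ 20 + 5 = 25, the angle opposite P_2P_3 is not acute, so the smallest enclosing circle has P_2P_3 as diameter.
Centre = midpoint of P_2P_3 = (-3, 0.5), r² = 25/4 = 6.25.
Centre = (-3, 0.5).

(-3, 0.5)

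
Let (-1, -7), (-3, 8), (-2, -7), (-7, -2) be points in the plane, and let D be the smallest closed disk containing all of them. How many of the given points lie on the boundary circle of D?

2

The minimum enclosing circle of a finite set is fixed by two of the points (as a diameter) or three (as a circumcircle).
The farthest pair is (-1, -7)–(-3, 8) with squared distance 229. The circle on this segment as diameter has centre (-2, 0.5) and r² = 229/4 = 57.25.
Check (-2, -7): distance² to centre = 56.25 ≤ 57.25, so it lies inside.
All remaining points lie in this disk, and no smaller disk contains both endpoints, so this is the minimum enclosing circle.
The points at distance exactly r from the centre are (-1, -7), (-3, 8) — 2 points.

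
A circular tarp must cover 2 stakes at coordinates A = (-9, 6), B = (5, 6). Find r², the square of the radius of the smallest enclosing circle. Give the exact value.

The smallest circle enclosing two points has them as diameter endpoints.
Centre = midpoint = (-2, 6); r² = |AB|²/4 = 196/4 = 49.

49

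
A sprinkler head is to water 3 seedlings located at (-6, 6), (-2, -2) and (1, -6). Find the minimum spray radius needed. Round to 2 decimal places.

Call the three points A, B, C in the order given.
Side lengths²: AB² = 80, AC² = 193, BC² = 25.
Since AC² = 193 ≥ 80 + 25 = 105, the angle opposite AC is not acute, so the smallest enclosing circle has AC as diameter.
Centre = midpoint of AC = (-2.5, 0), r² = 193/4 = 48.25.
r = √(48.25) ≈ 6.95.

6.95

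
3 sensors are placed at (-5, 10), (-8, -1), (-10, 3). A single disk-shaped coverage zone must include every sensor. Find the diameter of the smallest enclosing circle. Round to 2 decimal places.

11.40

Call the three points A, B, C in the order given.
Side lengths²: AB² = 130, AC² = 74, BC² = 20.
Since AB² = 130 ≥ 74 + 20 = 94, the angle opposite AB is not acute, so the smallest enclosing circle has AB as diameter.
Centre = midpoint of AB = (-6.5, 4.5), r² = 130/4 = 32.5.
Diameter = 2r = 2√(32.5) ≈ 11.40.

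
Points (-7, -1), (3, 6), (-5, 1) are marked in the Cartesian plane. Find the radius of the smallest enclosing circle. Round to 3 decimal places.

6.103

Call the three points A, B, C in the order given.
Side lengths²: AB² = 149, AC² = 8, BC² = 89.
Since AB² = 149 ≥ 89 + 8 = 97, the angle opposite AB is not acute, so the smallest enclosing circle has AB as diameter.
Centre = midpoint of AB = (-2, 2.5), r² = 149/4 = 37.25.
r = √(37.25) ≈ 6.103.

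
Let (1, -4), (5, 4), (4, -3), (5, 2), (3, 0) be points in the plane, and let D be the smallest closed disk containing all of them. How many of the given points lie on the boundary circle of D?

2

A smallest enclosing disk is always determined by at most three of the input points on its boundary.
The farthest pair is (1, -4)–(5, 4) with squared distance 80. The circle on this segment as diameter has centre (3, 0) and r² = 80/4 = 20.
Check (4, -3): distance² to centre = 10 ≤ 20, so it lies inside.
All remaining points lie in this disk, and no smaller disk contains both endpoints, so this is the minimum enclosing circle.
The points at distance exactly r from the centre are (1, -4), (5, 4) — 2 points.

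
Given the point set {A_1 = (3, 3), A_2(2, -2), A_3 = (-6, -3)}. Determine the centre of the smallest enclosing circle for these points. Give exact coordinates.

Side lengths²: A_1A_2² = 26, A_1A_3² = 117, A_2A_3² = 65.
Since A_1A_3² = 117 ≥ 65 + 26 = 91, the angle opposite A_1A_3 is not acute, so the smallest enclosing circle has A_1A_3 as diameter.
Centre = midpoint of A_1A_3 = (-1.5, 0), r² = 117/4 = 29.25.
Centre = (-1.5, 0).

(-1.5, 0)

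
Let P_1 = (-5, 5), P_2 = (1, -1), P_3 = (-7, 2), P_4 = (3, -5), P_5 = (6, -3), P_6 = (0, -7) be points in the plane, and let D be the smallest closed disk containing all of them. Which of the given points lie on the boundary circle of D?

P_1, P_3, P_5

By Welzl's lemma the MEC is supported by two points (diametrically opposite) or three points (on a circumcircle).
The minimum enclosing circle is determined by three boundary points: P_1, P_3, P_5.
Their circumcentre is (-39/98, -23/98) with r² = 233285/4802.
The farthest remaining point P_6 is at distance² 220545/4802 ≤ 233285/4802.
The points at distance exactly r from the centre are P_1, P_3, P_5 — 3 points.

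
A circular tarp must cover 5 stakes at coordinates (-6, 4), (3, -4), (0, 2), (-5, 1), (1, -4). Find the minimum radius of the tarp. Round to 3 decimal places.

The minimum enclosing circle of a finite set is fixed by two of the points (as a diameter) or three (as a circumcircle).
The farthest pair is (-6, 4)–(3, -4) with squared distance 145. The circle on this segment as diameter has centre (-1.5, 0) and r² = 145/4 = 36.25.
Check (0, 2): distance² to centre = 6.25 ≤ 36.25, so it lies inside.
All remaining points lie in this disk, and no smaller disk contains both endpoints, so this is the minimum enclosing circle.
r = √(36.25) ≈ 6.021.

6.021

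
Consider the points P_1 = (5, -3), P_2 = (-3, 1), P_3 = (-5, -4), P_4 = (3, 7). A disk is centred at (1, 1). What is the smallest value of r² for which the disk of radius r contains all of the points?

The required radius is the distance from (1, 1) to the farthest point.
Squared distances: 32, 16, 61, 40.
Maximum is 61, attained at P_3.

61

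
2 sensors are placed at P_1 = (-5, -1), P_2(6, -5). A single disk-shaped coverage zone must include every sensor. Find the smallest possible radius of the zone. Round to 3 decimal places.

The smallest circle enclosing two points has them as diameter endpoints.
Centre = midpoint = (0.5, -3); r² = |P_1P_2|²/4 = 137/4 = 34.25.
r = √(34.25) ≈ 5.852.

5.852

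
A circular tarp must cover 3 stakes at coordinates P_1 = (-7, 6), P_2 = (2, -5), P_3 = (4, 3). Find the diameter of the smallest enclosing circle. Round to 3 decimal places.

Side lengths²: P_1P_2² = 202, P_1P_3² = 130, P_2P_3² = 68.
Since P_1P_2² = 202 ≥ 130 + 68 = 198, the angle opposite P_1P_2 is not acute, so the smallest enclosing circle has P_1P_2 as diameter.
Centre = midpoint of P_1P_2 = (-2.5, 0.5), r² = 202/4 = 50.5.
Diameter = 2r = 2√(50.5) ≈ 14.213.

14.213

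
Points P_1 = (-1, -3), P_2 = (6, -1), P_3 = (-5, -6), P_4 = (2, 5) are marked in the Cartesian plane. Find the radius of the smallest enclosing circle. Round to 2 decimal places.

A smallest enclosing disk is always determined by at most three of the input points on its boundary.
The minimum enclosing circle is determined by three boundary points: P_2, P_3, P_4.
Their circumcentre is (-26/43, -46/43) with r² = 80665/1849.
The farthest remaining point P_1 is at distance² 7178/1849 ≤ 80665/1849.
r = √(80665/1849) ≈ 6.61.

6.61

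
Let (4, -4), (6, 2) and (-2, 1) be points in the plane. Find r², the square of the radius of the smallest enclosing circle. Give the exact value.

19825/1058

Call the three points A, B, C in the order given.
Side lengths²: AB² = 40, AC² = 61, BC² = 65.
Since BC² = 65 < 61 + 40 = 101, the triangle is acute, so the smallest enclosing circle is the circumcircle.
Circumcentre = (101/46, -3/46), r² = 19825/1058.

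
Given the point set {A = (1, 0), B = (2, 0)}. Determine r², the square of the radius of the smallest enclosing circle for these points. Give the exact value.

The smallest circle enclosing two points has them as diameter endpoints.
Centre = midpoint = (1.5, 0); r² = |AB|²/4 = 1/4 = 0.25.

0.25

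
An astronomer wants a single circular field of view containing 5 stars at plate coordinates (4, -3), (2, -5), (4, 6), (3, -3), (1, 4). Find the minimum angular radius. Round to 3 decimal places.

5.590

The minimum enclosing circle of a finite set is fixed by two of the points (as a diameter) or three (as a circumcircle).
The farthest pair is (2, -5)–(4, 6) with squared distance 125. The circle on this segment as diameter has centre (3, 0.5) and r² = 125/4 = 31.25.
Check (4, -3): distance² to centre = 13.25 ≤ 31.25, so it lies inside.
All remaining points lie in this disk, and no smaller disk contains both endpoints, so this is the minimum enclosing circle.
r = √(31.25) ≈ 5.590.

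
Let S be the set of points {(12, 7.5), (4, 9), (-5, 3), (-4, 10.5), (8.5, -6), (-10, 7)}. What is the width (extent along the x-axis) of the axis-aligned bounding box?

22

max x = 12, min x = -10, so width = 22.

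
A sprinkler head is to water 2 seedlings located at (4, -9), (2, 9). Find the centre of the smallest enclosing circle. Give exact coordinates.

The smallest circle enclosing two points has them as diameter endpoints.
Centre = midpoint = (3, 0); r² = |(4, -9)−(2, 9)|²/4 = 328/4 = 82.
Centre = (3, 0).

(3, 0)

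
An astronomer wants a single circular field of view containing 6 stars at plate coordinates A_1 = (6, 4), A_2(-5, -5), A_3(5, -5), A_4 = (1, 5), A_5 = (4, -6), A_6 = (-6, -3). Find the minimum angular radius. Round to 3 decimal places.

A smallest enclosing disk is always determined by at most three of the input points on its boundary.
The farthest pair is A_1–A_2 with squared distance 202. The circle on this segment as diameter has centre (0.5, -0.5) and r² = 202/4 = 50.5.
Check A_3: distance² to centre = 40.5 ≤ 50.5, so it lies inside.
All remaining points lie in this disk, and no smaller disk contains both endpoints, so this is the minimum enclosing circle.
r = √(50.5) ≈ 7.106.

7.106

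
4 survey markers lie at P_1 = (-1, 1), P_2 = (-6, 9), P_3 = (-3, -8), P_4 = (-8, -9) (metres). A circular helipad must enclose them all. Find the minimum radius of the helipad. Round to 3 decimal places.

9.055

The minimum enclosing circle of a finite set is fixed by two of the points (as a diameter) or three (as a circumcircle).
The farthest pair is P_2–P_4 with squared distance 328. The circle on this segment as diameter has centre (-7, 0) and r² = 328/4 = 82.
Check P_1: distance² to centre = 37 ≤ 82, so it lies inside.
All remaining points lie in this disk, and no smaller disk contains both endpoints, so this is the minimum enclosing circle.
r = √82 ≈ 9.055.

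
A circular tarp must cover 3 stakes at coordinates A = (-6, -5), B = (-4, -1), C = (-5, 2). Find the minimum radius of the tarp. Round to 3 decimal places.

3.536

Side lengths²: AB² = 20, AC² = 50, BC² = 10.
Since AC² = 50 ≥ 20 + 10 = 30, the angle opposite AC is not acute, so the smallest enclosing circle has AC as diameter.
Centre = midpoint of AC = (-5.5, -1.5), r² = 50/4 = 12.5.
r = √(12.5) ≈ 3.536.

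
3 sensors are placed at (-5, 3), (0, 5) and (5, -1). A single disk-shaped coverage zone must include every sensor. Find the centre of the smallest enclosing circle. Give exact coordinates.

(0, 1)

Call the three points A, B, C in the order given.
Side lengths²: AB² = 29, AC² = 116, BC² = 61.
Since AC² = 116 ≥ 61 + 29 = 90, the angle opposite AC is not acute, so the smallest enclosing circle has AC as diameter.
Centre = midpoint of AC = (0, 1), r² = 116/4 = 29.
Centre = (0, 1).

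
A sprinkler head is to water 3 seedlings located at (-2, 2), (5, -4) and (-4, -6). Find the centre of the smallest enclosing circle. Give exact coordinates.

Call the three points A, B, C in the order given.
Side lengths²: AB² = 85, AC² = 68, BC² = 85.
Since BC² = 85 < 85 + 68 = 153, the triangle is acute, so the smallest enclosing circle is the circumcircle.
Circumcentre = (0, -2.75), r² = 26.5625.
Centre = (0, -2.75).

(0, -2.75)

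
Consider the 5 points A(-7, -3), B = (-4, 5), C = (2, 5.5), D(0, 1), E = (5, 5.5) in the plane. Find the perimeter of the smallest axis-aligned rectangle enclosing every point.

Width = max x − min x = 5 − (-7) = 12.
Height = max y − min y = 5.5 − (-3) = 8.5.
Perimeter = 2(12 + 8.5) = 41.

41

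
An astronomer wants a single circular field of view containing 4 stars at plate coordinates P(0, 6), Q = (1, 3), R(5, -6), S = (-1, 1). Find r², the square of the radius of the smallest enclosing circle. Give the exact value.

The farthest pair is P–R with squared distance 169. The circle on this segment as diameter has centre (2.5, 0) and r² = 169/4 = 42.25.
Check Q: distance² to centre = 11.25 ≤ 42.25, so it lies inside.
All remaining points lie in this disk, and no smaller disk contains both endpoints, so this is the minimum enclosing circle.

42.25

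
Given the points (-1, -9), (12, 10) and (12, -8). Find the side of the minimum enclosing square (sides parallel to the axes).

The bounding box has width 13 and height 19.
An axis-aligned square enclosing the set must have side ≥ max(width, height).
So the minimum side is max(13, 19) = 19.

19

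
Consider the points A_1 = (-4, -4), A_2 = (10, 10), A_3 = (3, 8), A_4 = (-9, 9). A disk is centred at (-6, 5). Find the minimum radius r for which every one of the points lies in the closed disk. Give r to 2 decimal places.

16.76

The required radius is the distance from (-6, 5) to the farthest point.
Squared distances: 85, 281, 90, 25.
Maximum is 281, attained at A_2.
r = √281 ≈ 16.76.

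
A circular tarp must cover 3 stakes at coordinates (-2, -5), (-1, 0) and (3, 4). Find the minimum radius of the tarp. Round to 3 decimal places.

5.148

Call the three points A, B, C in the order given.
Side lengths²: AB² = 26, AC² = 106, BC² = 32.
Since AC² = 106 ≥ 32 + 26 = 58, the angle opposite AC is not acute, so the smallest enclosing circle has AC as diameter.
Centre = midpoint of AC = (0.5, -0.5), r² = 106/4 = 26.5.
r = √(26.5) ≈ 5.148.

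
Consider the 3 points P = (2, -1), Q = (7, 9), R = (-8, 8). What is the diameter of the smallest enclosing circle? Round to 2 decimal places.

15.59

Side lengths²: PQ² = 125, PR² = 181, QR² = 226.
Since QR² = 226 < 181 + 125 = 306, the triangle is acute, so the smallest enclosing circle is the circumcircle.
Circumcentre = (-21/58, 373/58), r² = 102265/1682.
Diameter = 2r = 2√(102265/1682) ≈ 15.59.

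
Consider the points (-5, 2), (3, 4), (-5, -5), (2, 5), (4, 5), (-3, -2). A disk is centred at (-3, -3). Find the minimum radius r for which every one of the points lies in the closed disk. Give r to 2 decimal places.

The required radius is the distance from (-3, -3) to the farthest point.
Squared distances: 29, 85, 8, 89, 113, 1.
Maximum is 113, attained at (4, 5).
r = √113 ≈ 10.63.

10.63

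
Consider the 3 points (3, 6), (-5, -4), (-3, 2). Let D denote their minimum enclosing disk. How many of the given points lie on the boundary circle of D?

2

Call the three points A, B, C in the order given.
Side lengths²: AB² = 164, AC² = 52, BC² = 40.
Since AB² = 164 ≥ 52 + 40 = 92, the angle opposite AB is not acute, so the smallest enclosing circle has AB as diameter.
Centre = midpoint of AB = (-1, 1), r² = 164/4 = 41.
The points at distance exactly r from the centre are (3, 6), (-5, -4) — 2 points.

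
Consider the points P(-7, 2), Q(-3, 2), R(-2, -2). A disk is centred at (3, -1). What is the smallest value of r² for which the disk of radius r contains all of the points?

The required radius is the distance from (3, -1) to the farthest point.
Squared distances: 109, 45, 26.
Maximum is 109, attained at P.

109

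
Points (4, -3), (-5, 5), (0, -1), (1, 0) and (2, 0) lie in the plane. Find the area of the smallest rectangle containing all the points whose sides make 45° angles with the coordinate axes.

In coordinates u = x + y, v = x − y the rectangle is axis-aligned; the map (x,y)→(u,v) scales areas by 2.
u-values: 1, 0, -1, 1, 2; range = 2 − (-1) = 3.
v-values: 7, -10, 1, 1, 2; range = 7 − (-10) = 17.
Area = (3 × 17) / 2 = 25.5.

25.5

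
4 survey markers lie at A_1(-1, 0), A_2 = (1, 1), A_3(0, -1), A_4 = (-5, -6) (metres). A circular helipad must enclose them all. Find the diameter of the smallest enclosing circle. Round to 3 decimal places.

The minimum enclosing circle of a finite set is fixed by two of the points (as a diameter) or three (as a circumcircle).
The farthest pair is A_2–A_4 with squared distance 85. The circle on this segment as diameter has centre (-2, -2.5) and r² = 85/4 = 21.25.
Check A_1: distance² to centre = 7.25 ≤ 21.25, so it lies inside.
All remaining points lie in this disk, and no smaller disk contains both endpoints, so this is the minimum enclosing circle.
Diameter = 2r = 2√(21.25) ≈ 9.220.

9.220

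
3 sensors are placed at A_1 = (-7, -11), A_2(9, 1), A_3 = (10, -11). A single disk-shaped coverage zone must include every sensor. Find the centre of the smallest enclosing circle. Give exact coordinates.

Side lengths²: A_1A_2² = 400, A_1A_3² = 289, A_2A_3² = 145.
Since A_1A_2² = 400 < 289 + 145 = 434, the triangle is acute, so the smallest enclosing circle is the circumcircle.
Circumcentre = (1.5, -17/3), r² = 3625/36.
Centre = (1.5, -17/3).

(1.5, -17/3)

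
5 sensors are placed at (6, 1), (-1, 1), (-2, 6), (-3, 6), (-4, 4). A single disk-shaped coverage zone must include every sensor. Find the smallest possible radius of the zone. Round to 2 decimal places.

5.23

By Welzl's lemma the MEC is supported by two points (diametrically opposite) or three points (on a circumcircle).
The minimum enclosing circle is determined by three boundary points: (6, 1), (-3, 6), (-4, 4).
Their circumcentre is (49/46, 125/46) with r² = 28885/1058.
The farthest remaining point (-2, 6) is at distance² 21341/1058 ≤ 28885/1058.
r = √(28885/1058) ≈ 5.23.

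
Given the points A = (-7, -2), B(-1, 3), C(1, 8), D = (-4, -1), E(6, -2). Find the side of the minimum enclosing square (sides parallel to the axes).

13

The bounding box has width 13 and height 10.
An axis-aligned square enclosing the set must have side ≥ max(width, height).
So the minimum side is max(13, 10) = 13.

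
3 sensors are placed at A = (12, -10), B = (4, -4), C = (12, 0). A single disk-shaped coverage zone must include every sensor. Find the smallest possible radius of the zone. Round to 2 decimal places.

5.59

Side lengths²: AB² = 100, AC² = 100, BC² = 80.
Since AC² = 100 < 100 + 80 = 180, the triangle is acute, so the smallest enclosing circle is the circumcircle.
Circumcentre = (9.5, -5), r² = 31.25.
r = √(31.25) ≈ 5.59.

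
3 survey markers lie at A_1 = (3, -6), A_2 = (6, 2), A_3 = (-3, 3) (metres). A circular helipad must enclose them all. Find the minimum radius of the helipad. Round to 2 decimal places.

5.58

Side lengths²: A_1A_2² = 73, A_1A_3² = 117, A_2A_3² = 82.
Since A_1A_3² = 117 < 82 + 73 = 155, the triangle is acute, so the smallest enclosing circle is the circumcircle.
Circumcentre = (1.14, -0.74), r² = 31.1272.
r = √(31.1272) ≈ 5.58.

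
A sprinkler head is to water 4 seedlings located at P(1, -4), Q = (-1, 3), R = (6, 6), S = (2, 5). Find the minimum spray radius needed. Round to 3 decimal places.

The farthest pair is P–R with squared distance 125. The circle on this segment as diameter has centre (3.5, 1) and r² = 125/4 = 31.25.
Check Q: distance² to centre = 24.25 ≤ 31.25, so it lies inside.
All remaining points lie in this disk, and no smaller disk contains both endpoints, so this is the minimum enclosing circle.
r = √(31.25) ≈ 5.590.

5.590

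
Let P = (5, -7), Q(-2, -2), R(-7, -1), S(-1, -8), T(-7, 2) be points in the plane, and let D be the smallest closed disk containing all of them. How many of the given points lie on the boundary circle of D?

2

The farthest pair is P–T with squared distance 225. The circle on this segment as diameter has centre (-1, -2.5) and r² = 225/4 = 56.25.
Check Q: distance² to centre = 1.25 ≤ 56.25, so it lies inside.
All remaining points lie in this disk, and no smaller disk contains both endpoints, so this is the minimum enclosing circle.
The points at distance exactly r from the centre are P, T — 2 points.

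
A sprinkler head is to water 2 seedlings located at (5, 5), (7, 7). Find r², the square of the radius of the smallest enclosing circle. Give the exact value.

2

The smallest circle enclosing two points has them as diameter endpoints.
Centre = midpoint = (6, 6); r² = |(5, 5)−(7, 7)|²/4 = 8/4 = 2.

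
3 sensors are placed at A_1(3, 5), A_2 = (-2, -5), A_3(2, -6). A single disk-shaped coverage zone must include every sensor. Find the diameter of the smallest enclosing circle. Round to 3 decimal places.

11.315

Side lengths²: A_1A_2² = 125, A_1A_3² = 122, A_2A_3² = 17.
Since A_1A_2² = 125 < 122 + 17 = 139, the triangle is acute, so the smallest enclosing circle is the circumcircle.
Circumcentre = (23/18, -7/18), r² = 5185/162.
Diameter = 2r = 2√(5185/162) ≈ 11.315.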